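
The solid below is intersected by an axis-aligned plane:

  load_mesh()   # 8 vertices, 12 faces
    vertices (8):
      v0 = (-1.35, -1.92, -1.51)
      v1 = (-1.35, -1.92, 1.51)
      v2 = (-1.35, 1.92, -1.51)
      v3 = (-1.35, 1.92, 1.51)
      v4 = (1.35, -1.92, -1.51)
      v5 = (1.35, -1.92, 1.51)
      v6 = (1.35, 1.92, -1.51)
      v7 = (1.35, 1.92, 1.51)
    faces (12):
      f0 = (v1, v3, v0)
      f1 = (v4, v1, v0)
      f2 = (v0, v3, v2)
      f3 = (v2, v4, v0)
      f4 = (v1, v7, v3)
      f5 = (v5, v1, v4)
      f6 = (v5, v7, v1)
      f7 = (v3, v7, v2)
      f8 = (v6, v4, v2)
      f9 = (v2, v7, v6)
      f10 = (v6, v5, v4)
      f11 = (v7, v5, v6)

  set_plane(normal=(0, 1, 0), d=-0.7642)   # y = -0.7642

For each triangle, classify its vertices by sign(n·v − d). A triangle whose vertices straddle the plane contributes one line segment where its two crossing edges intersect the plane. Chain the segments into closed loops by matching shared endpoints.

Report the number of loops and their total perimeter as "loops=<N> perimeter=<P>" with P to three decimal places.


Straddling triangles (8 of 12):
  (v1,v3,v0) [-+-] → (-1.35, -0.7642, 1.51)–(-1.35, -0.7642, -0.601011)  len=2.1110
  (v0,v3,v2) [-++] → (-1.35, -0.7642, -0.601011)–(-1.35, -0.7642, -1.51)  len=0.9090
  (v2,v4,v0) [+--] → (0.537328, -0.7642, -1.51)–(-1.35, -0.7642, -1.51)  len=1.8873
  (v1,v7,v3) [-++] → (-0.537328, -0.7642, 1.51)–(-1.35, -0.7642, 1.51)  len=0.8127
  (v5,v7,v1) [-+-] → (1.35, -0.7642, 1.51)–(-0.537328, -0.7642, 1.51)  len=1.8873
  (v6,v4,v2) [+-+] → (1.35, -0.7642, -1.51)–(0.537328, -0.7642, -1.51)  len=0.8127
  (v6,v5,v4) [+--] → (1.35, -0.7642, 0.601011)–(1.35, -0.7642, -1.51)  len=2.1110
  (v7,v5,v6) [+-+] → (1.35, -0.7642, 1.51)–(1.35, -0.7642, 0.601011)  len=0.9090

Chained into 1 loop(s):
  loop 1: 8 segments, perimeter = 11.4400
Total perimeter = 11.440

loops=1 perimeter=11.440


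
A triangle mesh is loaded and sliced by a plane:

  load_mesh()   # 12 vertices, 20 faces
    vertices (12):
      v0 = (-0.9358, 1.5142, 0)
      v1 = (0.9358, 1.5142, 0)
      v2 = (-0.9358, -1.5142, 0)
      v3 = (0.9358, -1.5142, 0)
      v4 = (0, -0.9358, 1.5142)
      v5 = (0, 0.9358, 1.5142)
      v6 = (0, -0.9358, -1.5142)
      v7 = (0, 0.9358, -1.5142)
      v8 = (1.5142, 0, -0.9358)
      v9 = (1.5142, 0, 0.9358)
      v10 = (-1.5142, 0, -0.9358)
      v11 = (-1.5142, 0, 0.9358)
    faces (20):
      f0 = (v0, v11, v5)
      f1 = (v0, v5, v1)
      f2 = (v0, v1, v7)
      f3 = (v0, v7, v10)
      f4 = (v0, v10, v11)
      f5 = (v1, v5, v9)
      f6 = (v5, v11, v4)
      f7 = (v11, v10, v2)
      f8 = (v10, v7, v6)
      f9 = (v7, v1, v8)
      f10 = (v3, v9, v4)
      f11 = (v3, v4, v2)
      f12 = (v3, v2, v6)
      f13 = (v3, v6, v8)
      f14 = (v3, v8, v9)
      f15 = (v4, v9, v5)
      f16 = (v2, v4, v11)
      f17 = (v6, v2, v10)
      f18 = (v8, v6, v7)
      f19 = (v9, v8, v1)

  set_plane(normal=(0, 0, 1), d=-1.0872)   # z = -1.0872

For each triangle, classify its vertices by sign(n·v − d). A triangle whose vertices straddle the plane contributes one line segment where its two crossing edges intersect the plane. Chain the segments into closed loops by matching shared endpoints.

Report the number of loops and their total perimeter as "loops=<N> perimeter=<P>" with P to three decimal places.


Straddling triangles (8 of 20):
  (v0,v1,v7) [++-] → (0.263893, 1.09891, -1.0872)–(-0.263893, 1.09891, -1.0872)  len=0.5278
  (v0,v7,v10) [+-+] → (-0.263893, 1.09891, -1.0872)–(-1.11785, 0.244952, -1.0872)  len=1.2077
  (v10,v7,v6) [+--] → (-1.11785, 0.244952, -1.0872)–(-1.11785, -0.244952, -1.0872)  len=0.4899
  (v7,v1,v8) [-++] → (0.263893, 1.09891, -1.0872)–(1.11785, 0.244952, -1.0872)  len=1.2077
  (v3,v2,v6) [++-] → (-0.263893, -1.09891, -1.0872)–(0.263893, -1.09891, -1.0872)  len=0.5278
  (v3,v6,v8) [+-+] → (0.263893, -1.09891, -1.0872)–(1.11785, -0.244952, -1.0872)  len=1.2077
  (v6,v2,v10) [-++] → (-0.263893, -1.09891, -1.0872)–(-1.11785, -0.244952, -1.0872)  len=1.2077
  (v8,v6,v7) [+--] → (1.11785, -0.244952, -1.0872)–(1.11785, 0.244952, -1.0872)  len=0.4899

Chained into 1 loop(s):
  loop 1: 8 segments, perimeter = 6.8661
Total perimeter = 6.866

loops=1 perimeter=6.866


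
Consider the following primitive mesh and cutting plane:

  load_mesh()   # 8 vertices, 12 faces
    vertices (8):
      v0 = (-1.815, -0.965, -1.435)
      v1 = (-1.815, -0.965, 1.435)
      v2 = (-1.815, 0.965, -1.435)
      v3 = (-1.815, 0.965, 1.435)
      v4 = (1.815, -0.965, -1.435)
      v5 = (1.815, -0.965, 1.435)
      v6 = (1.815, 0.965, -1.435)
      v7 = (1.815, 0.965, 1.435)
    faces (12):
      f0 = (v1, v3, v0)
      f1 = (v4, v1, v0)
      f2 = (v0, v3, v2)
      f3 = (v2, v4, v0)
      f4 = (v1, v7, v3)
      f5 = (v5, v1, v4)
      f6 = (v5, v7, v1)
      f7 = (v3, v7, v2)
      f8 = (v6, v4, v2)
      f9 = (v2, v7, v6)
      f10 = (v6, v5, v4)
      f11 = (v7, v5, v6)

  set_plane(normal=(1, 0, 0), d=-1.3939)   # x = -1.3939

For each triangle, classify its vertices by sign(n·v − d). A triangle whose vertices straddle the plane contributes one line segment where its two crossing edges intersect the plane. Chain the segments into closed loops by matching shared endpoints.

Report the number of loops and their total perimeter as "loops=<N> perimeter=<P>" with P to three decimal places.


Straddling triangles (8 of 12):
  (v4,v1,v0) [+--] → (-1.3939, -0.965, 1.10206)–(-1.3939, -0.965, -1.435)  len=2.5371
  (v2,v4,v0) [-+-] → (-1.3939, 0.741109, -1.435)–(-1.3939, -0.965, -1.435)  len=1.7061
  (v1,v7,v3) [-+-] → (-1.3939, -0.741109, 1.435)–(-1.3939, 0.965, 1.435)  len=1.7061
  (v5,v1,v4) [+-+] → (-1.3939, -0.965, 1.435)–(-1.3939, -0.965, 1.10206)  len=0.3329
  (v5,v7,v1) [++-] → (-1.3939, -0.741109, 1.435)–(-1.3939, -0.965, 1.435)  len=0.2239
  (v3,v7,v2) [-+-] → (-1.3939, 0.965, 1.435)–(-1.3939, 0.965, -1.10206)  len=2.5371
  (v6,v4,v2) [++-] → (-1.3939, 0.741109, -1.435)–(-1.3939, 0.965, -1.435)  len=0.2239
  (v2,v7,v6) [-++] → (-1.3939, 0.965, -1.10206)–(-1.3939, 0.965, -1.435)  len=0.3329

Chained into 1 loop(s):
  loop 1: 8 segments, perimeter = 9.6000
Total perimeter = 9.600

loops=1 perimeter=9.600


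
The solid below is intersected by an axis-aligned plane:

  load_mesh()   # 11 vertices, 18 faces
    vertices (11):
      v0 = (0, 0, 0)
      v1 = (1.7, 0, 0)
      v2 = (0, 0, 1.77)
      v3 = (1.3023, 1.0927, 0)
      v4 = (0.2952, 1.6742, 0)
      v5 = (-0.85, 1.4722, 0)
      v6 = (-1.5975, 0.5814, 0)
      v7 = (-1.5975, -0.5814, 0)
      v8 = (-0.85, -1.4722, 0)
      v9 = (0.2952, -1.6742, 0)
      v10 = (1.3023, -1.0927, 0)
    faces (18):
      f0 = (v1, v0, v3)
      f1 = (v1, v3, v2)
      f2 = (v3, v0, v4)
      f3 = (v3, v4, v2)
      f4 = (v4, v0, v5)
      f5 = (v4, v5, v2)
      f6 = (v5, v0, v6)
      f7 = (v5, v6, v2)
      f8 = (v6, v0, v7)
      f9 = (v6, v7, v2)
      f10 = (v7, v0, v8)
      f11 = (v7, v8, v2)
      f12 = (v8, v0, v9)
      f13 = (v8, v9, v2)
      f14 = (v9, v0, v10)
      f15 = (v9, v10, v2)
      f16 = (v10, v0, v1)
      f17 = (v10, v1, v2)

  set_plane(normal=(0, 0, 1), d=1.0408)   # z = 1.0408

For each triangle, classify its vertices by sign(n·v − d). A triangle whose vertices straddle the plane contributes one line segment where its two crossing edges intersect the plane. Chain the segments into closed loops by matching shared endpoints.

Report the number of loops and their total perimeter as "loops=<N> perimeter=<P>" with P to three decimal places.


Straddling triangles (9 of 18):
  (v1,v3,v2) [--+] → (0.536518, 0.450168, 1.0408)–(0.700362, 0, 1.0408)  len=0.4791
  (v3,v4,v2) [--+] → (0.121616, 0.689733, 1.0408)–(0.536518, 0.450168, 1.0408)  len=0.4791
  (v4,v5,v2) [--+] → (-0.350181, 0.606513, 1.0408)–(0.121616, 0.689733, 1.0408)  len=0.4791
  (v5,v6,v2) [--+] → (-0.658134, 0.239524, 1.0408)–(-0.350181, 0.606513, 1.0408)  len=0.4791
  (v6,v7,v2) [--+] → (-0.658134, -0.239524, 1.0408)–(-0.658134, 0.239524, 1.0408)  len=0.4790
  (v7,v8,v2) [--+] → (-0.350181, -0.606513, 1.0408)–(-0.658134, -0.239524, 1.0408)  len=0.4791
  (v8,v9,v2) [--+] → (0.121616, -0.689733, 1.0408)–(-0.350181, -0.606513, 1.0408)  len=0.4791
  (v9,v10,v2) [--+] → (0.536518, -0.450168, 1.0408)–(0.121616, -0.689733, 1.0408)  len=0.4791
  (v10,v1,v2) [--+] → (0.700362, 0, 1.0408)–(0.536518, -0.450168, 1.0408)  len=0.4791

Chained into 1 loop(s):
  loop 1: 9 segments, perimeter = 4.3117
Total perimeter = 4.312

loops=1 perimeter=4.312


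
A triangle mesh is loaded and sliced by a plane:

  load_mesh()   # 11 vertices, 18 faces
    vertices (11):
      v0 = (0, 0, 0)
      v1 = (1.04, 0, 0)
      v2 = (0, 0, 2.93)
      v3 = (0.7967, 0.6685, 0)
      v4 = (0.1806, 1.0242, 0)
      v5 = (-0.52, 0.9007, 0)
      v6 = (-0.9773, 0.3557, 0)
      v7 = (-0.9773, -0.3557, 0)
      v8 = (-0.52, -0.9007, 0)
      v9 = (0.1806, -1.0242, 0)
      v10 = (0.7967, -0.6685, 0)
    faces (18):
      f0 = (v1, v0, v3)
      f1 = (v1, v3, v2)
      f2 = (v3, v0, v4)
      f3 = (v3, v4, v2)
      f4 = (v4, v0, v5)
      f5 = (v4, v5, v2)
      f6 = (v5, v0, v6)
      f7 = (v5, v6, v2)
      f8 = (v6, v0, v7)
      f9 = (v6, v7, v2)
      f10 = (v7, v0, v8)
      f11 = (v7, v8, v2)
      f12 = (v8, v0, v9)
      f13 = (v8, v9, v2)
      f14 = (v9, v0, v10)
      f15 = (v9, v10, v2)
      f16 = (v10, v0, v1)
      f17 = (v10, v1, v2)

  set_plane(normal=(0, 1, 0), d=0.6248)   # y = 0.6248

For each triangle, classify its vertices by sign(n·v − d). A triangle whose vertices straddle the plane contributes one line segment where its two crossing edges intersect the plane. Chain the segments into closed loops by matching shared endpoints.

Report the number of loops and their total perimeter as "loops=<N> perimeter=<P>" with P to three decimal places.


Straddling triangles (8 of 18):
  (v1,v0,v3) [--+] → (0.74462, 0.6248, 0)–(0.812605, 0.6248, 0)  len=0.0680
  (v1,v3,v2) [-+-] → (0.812605, 0.6248, 0)–(0.74462, 0.6248, 0.191535)  len=0.2032
  (v3,v0,v4) [+-+] → (0.74462, 0.6248, 0)–(0.110173, 0.6248, 0)  len=0.6344
  (v3,v4,v2) [++-] → (0.110173, 0.6248, 1.14259)–(0.74462, 0.6248, 0.191535)  len=1.1433
  (v4,v0,v5) [+-+] → (0.110173, 0.6248, 0)–(-0.360715, 0.6248, 0)  len=0.4709
  (v4,v5,v2) [++-] → (-0.360715, 0.6248, 0.89751)–(0.110173, 0.6248, 1.14259)  len=0.5308
  (v5,v0,v6) [+--] → (-0.360715, 0.6248, 0)–(-0.751503, 0.6248, 0)  len=0.3908
  (v5,v6,v2) [+--] → (-0.751503, 0.6248, 0)–(-0.360715, 0.6248, 0.89751)  len=0.9789

Chained into 1 loop(s):
  loop 1: 8 segments, perimeter = 4.4204
Total perimeter = 4.420

loops=1 perimeter=4.420


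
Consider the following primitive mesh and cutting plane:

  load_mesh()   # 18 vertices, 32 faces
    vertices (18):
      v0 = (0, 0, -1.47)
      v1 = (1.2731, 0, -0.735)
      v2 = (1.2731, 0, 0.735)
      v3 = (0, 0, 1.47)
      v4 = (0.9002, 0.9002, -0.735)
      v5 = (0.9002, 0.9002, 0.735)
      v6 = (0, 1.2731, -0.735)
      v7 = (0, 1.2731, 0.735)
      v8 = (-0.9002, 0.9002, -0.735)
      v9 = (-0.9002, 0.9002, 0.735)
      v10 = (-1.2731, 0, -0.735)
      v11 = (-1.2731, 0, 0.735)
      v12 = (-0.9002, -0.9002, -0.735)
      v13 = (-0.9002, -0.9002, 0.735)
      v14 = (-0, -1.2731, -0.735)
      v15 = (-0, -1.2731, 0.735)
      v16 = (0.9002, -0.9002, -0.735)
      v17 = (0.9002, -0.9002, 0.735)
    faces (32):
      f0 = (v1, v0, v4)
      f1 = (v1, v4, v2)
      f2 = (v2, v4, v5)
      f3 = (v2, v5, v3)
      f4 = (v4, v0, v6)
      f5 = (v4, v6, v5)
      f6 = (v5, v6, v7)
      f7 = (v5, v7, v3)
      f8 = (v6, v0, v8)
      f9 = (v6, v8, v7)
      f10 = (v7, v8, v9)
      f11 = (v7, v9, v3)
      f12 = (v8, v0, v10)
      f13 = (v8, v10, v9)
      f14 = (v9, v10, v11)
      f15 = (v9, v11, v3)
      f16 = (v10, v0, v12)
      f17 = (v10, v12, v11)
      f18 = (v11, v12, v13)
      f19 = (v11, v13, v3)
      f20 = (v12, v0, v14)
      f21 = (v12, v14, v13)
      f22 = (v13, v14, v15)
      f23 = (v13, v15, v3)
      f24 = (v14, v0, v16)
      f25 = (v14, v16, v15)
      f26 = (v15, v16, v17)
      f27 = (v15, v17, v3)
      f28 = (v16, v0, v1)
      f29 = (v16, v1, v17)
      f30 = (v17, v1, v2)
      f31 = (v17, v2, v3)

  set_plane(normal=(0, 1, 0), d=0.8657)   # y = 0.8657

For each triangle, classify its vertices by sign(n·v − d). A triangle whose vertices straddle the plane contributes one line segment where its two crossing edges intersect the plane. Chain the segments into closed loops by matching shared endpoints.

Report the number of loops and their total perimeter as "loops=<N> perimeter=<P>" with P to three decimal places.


loops=1 perimeter=6.726

Straddling triangles (12 of 32):
  (v1,v0,v4) [--+] → (0.8657, 0.8657, -0.763169)–(0.914491, 0.8657, -0.735)  len=0.0563
  (v1,v4,v2) [-+-] → (0.914491, 0.8657, -0.735)–(0.914491, 0.8657, -0.678663)  len=0.0563
  (v2,v4,v5) [-++] → (0.914491, 0.8657, -0.678663)–(0.914491, 0.8657, 0.735)  len=1.4137
  (v2,v5,v3) [-+-] → (0.914491, 0.8657, 0.735)–(0.8657, 0.8657, 0.763169)  len=0.0563
  (v4,v0,v6) [+-+] → (0.8657, 0.8657, -0.763169)–(0, 0.8657, -0.970205)  len=0.8901
  (v5,v7,v3) [++-] → (0, 0.8657, 0.970205)–(0.8657, 0.8657, 0.763169)  len=0.8901
  (v6,v0,v8) [+-+] → (0, 0.8657, -0.970205)–(-0.8657, 0.8657, -0.763169)  len=0.8901
  (v7,v9,v3) [++-] → (-0.8657, 0.8657, 0.763169)–(0, 0.8657, 0.970205)  len=0.8901
  (v8,v0,v10) [+--] → (-0.8657, 0.8657, -0.763169)–(-0.914491, 0.8657, -0.735)  len=0.0563
  (v8,v10,v9) [+-+] → (-0.914491, 0.8657, -0.735)–(-0.914491, 0.8657, 0.678663)  len=1.4137
  (v9,v10,v11) [+--] → (-0.914491, 0.8657, 0.678663)–(-0.914491, 0.8657, 0.735)  len=0.0563
  (v9,v11,v3) [+--] → (-0.914491, 0.8657, 0.735)–(-0.8657, 0.8657, 0.763169)  len=0.0563

Chained into 1 loop(s):
  loop 1: 12 segments, perimeter = 6.7258
Total perimeter = 6.726


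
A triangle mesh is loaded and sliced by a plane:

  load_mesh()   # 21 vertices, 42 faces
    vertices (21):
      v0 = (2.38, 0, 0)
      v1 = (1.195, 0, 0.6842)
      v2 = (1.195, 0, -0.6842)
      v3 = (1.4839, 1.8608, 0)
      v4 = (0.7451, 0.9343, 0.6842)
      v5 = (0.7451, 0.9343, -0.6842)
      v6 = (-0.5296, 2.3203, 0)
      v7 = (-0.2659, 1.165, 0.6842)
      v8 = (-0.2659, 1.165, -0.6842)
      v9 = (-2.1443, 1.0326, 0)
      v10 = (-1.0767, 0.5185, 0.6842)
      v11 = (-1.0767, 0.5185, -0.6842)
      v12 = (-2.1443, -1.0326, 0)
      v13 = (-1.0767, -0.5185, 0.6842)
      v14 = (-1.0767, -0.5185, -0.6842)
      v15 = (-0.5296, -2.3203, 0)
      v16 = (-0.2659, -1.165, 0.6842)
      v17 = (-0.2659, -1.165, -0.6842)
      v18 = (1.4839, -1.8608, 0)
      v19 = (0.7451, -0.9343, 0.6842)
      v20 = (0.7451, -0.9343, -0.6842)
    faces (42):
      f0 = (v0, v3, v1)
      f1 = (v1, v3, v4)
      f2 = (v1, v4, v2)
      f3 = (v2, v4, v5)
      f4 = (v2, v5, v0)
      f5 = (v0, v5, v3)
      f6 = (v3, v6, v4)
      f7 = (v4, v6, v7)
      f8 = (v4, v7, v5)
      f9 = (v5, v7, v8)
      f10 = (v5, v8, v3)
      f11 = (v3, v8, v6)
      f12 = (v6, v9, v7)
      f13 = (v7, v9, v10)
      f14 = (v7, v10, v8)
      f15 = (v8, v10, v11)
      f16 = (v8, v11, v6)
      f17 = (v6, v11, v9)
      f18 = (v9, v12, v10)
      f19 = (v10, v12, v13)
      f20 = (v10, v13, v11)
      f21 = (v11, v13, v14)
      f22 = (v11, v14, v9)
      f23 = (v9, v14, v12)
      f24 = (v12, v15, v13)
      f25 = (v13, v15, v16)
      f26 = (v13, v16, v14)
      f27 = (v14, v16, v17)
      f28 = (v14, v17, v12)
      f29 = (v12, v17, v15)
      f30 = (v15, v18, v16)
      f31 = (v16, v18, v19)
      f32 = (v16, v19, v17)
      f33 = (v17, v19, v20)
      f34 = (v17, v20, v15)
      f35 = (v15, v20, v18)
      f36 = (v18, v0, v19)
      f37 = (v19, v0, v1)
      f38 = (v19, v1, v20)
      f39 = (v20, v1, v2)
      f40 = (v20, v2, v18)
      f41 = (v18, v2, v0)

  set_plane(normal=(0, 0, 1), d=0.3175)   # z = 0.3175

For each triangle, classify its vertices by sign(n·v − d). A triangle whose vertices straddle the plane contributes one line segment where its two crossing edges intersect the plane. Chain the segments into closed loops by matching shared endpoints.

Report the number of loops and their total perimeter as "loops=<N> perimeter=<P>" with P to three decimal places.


Straddling triangles (28 of 42):
  (v0,v3,v1) [--+] → (1.34984, 0.997304, 0.3175)–(1.83011, 0, 0.3175)  len=1.1069
  (v1,v3,v4) [+-+] → (1.34984, 0.997304, 0.3175)–(1.14106, 1.43086, 0.3175)  len=0.4812
  (v1,v4,v2) [++-] → (0.865663, 0.683929, 0.3175)–(1.195, 0, 0.3175)  len=0.7591
  (v2,v4,v5) [-+-] → (0.865663, 0.683929, 0.3175)–(0.7451, 0.9343, 0.3175)  len=0.2779
  (v3,v6,v4) [--+] → (0.0619189, 1.67713, 0.3175)–(1.14106, 1.43086, 0.3175)  len=1.1069
  (v4,v6,v7) [+-+] → (0.0619189, 1.67713, 0.3175)–(-0.407231, 1.78419, 0.3175)  len=0.4812
  (v4,v7,v5) [++-] → (0.00502495, 1.10318, 0.3175)–(0.7451, 0.9343, 0.3175)  len=0.7591
  (v5,v7,v8) [-+-] → (0.00502495, 1.10318, 0.3175)–(-0.2659, 1.165, 0.3175)  len=0.2779
  (v6,v9,v7) [--+] → (-1.27264, 1.09404, 0.3175)–(-0.407231, 1.78419, 0.3175)  len=1.1069
  (v7,v9,v10) [+-+] → (-1.27264, 1.09404, 0.3175)–(-1.64888, 0.794034, 0.3175)  len=0.4812
  (v7,v10,v8) [++-] → (-0.859424, 0.691747, 0.3175)–(-0.2659, 1.165, 0.3175)  len=0.7591
  (v8,v10,v11) [-+-] → (-0.859424, 0.691747, 0.3175)–(-1.0767, 0.5185, 0.3175)  len=0.2779
  (v9,v12,v10) [--+] → (-1.64888, -0.312819, 0.3175)–(-1.64888, 0.794034, 0.3175)  len=1.1069
  (v10,v12,v13) [+-+] → (-1.64888, -0.312819, 0.3175)–(-1.64888, -0.794034, 0.3175)  len=0.4812
  (v10,v13,v11) [++-] → (-1.0767, -0.240608, 0.3175)–(-1.0767, 0.5185, 0.3175)  len=0.7591
  (v11,v13,v14) [-+-] → (-1.0767, -0.240608, 0.3175)–(-1.0767, -0.5185, 0.3175)  len=0.2779
  (v12,v15,v13) [--+] → (-0.783479, -1.48418, 0.3175)–(-1.64888, -0.794034, 0.3175)  len=1.1069
  (v13,v15,v16) [+-+] → (-0.783479, -1.48418, 0.3175)–(-0.407231, -1.78419, 0.3175)  len=0.4812
  (v13,v16,v14) [++-] → (-0.483176, -0.991753, 0.3175)–(-1.0767, -0.5185, 0.3175)  len=0.7591
  (v14,v16,v17) [-+-] → (-0.483176, -0.991753, 0.3175)–(-0.2659, -1.165, 0.3175)  len=0.2779
  (v15,v18,v16) [--+] → (0.671913, -1.53792, 0.3175)–(-0.407231, -1.78419, 0.3175)  len=1.1069
  (v16,v18,v19) [+-+] → (0.671913, -1.53792, 0.3175)–(1.14106, -1.43086, 0.3175)  len=0.4812
  (v16,v19,v17) [++-] → (0.474175, -0.996122, 0.3175)–(-0.2659, -1.165, 0.3175)  len=0.7591
  (v17,v19,v20) [-+-] → (0.474175, -0.996122, 0.3175)–(0.7451, -0.9343, 0.3175)  len=0.2779
  (v18,v0,v19) [--+] → (1.62133, -0.433558, 0.3175)–(1.14106, -1.43086, 0.3175)  len=1.1069
  (v19,v0,v1) [+-+] → (1.62133, -0.433558, 0.3175)–(1.83011, 0, 0.3175)  len=0.4812
  (v19,v1,v20) [++-] → (1.07444, -0.250371, 0.3175)–(0.7451, -0.9343, 0.3175)  len=0.7591
  (v20,v1,v2) [-+-] → (1.07444, -0.250371, 0.3175)–(1.195, 0, 0.3175)  len=0.2779

Chained into 2 loop(s):
  loop 1: 14 segments, perimeter = 11.1167
  loop 2: 14 segments, perimeter = 7.2589
Total perimeter = 18.376

loops=2 perimeter=18.376


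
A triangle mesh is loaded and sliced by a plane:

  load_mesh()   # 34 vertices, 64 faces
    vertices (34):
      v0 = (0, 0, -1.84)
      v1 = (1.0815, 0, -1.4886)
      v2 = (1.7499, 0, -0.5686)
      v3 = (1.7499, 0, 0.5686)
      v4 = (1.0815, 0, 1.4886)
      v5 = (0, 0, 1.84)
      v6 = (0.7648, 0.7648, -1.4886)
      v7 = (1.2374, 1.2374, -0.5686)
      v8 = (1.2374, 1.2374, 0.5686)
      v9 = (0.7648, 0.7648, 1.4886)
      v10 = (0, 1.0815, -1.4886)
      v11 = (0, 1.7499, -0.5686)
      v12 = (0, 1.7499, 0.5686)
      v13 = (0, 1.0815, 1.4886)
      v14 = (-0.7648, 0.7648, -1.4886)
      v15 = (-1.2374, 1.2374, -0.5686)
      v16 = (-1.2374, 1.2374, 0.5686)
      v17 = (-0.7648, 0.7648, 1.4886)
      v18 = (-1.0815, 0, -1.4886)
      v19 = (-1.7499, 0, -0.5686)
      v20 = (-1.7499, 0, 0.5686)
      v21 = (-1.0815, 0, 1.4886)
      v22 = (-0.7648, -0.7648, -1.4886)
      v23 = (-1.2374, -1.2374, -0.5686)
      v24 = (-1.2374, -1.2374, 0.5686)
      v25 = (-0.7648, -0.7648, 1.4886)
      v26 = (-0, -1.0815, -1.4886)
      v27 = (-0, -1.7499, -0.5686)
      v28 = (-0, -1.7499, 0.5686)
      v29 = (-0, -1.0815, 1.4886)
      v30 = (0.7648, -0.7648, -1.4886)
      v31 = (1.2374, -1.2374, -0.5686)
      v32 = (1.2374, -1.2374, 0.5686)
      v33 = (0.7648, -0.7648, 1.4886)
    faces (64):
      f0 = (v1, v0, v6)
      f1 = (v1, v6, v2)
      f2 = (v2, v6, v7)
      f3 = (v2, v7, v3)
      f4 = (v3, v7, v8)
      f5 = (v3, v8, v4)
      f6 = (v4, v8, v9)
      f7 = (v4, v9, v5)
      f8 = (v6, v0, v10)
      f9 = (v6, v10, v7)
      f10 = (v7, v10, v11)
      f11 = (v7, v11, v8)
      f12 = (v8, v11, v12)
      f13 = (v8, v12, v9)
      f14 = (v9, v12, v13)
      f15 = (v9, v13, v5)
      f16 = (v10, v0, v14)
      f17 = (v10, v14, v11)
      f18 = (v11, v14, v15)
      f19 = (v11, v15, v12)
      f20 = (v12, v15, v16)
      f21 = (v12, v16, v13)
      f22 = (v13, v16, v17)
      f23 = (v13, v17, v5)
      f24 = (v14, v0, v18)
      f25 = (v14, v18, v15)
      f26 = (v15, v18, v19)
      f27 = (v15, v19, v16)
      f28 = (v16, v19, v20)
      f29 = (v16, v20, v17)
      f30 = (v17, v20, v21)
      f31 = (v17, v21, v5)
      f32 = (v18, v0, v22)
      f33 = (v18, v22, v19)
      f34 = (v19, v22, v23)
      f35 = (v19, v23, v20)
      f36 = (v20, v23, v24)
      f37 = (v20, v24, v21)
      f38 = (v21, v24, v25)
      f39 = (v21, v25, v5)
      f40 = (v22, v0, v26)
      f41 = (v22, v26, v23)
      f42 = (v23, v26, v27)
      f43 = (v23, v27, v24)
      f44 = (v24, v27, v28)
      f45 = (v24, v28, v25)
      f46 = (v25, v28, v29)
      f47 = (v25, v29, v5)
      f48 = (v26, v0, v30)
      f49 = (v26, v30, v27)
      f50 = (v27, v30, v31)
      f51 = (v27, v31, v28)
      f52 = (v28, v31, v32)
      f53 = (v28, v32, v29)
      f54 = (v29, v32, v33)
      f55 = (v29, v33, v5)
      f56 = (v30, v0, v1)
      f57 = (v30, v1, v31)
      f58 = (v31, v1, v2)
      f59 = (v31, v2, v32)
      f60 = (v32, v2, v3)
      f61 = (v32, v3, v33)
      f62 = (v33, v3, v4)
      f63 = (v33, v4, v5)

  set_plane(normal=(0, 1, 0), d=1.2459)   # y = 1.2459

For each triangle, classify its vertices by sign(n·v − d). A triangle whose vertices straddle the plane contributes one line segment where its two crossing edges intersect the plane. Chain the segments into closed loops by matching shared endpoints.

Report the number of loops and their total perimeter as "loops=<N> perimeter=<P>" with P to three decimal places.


loops=1 perimeter=7.877

Straddling triangles (10 of 64):
  (v7,v10,v11) [--+] → (0, 1.2459, -1.26232)–(1.21688, 1.2459, -0.5686)  len=1.4007
  (v7,v11,v8) [-+-] → (1.21688, 1.2459, -0.5686)–(1.21688, 1.2459, 0.549739)  len=1.1183
  (v8,v11,v12) [-++] → (1.21688, 1.2459, 0.549739)–(1.21688, 1.2459, 0.5686)  len=0.0189
  (v8,v12,v9) [-+-] → (1.21688, 1.2459, 0.5686)–(0.391289, 1.2459, 1.03929)  len=0.9503
  (v9,v12,v13) [-+-] → (0.391289, 1.2459, 1.03929)–(0, 1.2459, 1.26232)  len=0.4504
  (v10,v14,v11) [--+] → (-0.391289, 1.2459, -1.03929)–(0, 1.2459, -1.26232)  len=0.4504
  (v11,v14,v15) [+--] → (-0.391289, 1.2459, -1.03929)–(-1.21688, 1.2459, -0.5686)  len=0.9503
  (v11,v15,v12) [+-+] → (-1.21688, 1.2459, -0.5686)–(-1.21688, 1.2459, -0.549739)  len=0.0189
  (v12,v15,v16) [+--] → (-1.21688, 1.2459, -0.549739)–(-1.21688, 1.2459, 0.5686)  len=1.1183
  (v12,v16,v13) [+--] → (-1.21688, 1.2459, 0.5686)–(0, 1.2459, 1.26232)  len=1.4007

Chained into 1 loop(s):
  loop 1: 10 segments, perimeter = 7.8773
Total perimeter = 7.877


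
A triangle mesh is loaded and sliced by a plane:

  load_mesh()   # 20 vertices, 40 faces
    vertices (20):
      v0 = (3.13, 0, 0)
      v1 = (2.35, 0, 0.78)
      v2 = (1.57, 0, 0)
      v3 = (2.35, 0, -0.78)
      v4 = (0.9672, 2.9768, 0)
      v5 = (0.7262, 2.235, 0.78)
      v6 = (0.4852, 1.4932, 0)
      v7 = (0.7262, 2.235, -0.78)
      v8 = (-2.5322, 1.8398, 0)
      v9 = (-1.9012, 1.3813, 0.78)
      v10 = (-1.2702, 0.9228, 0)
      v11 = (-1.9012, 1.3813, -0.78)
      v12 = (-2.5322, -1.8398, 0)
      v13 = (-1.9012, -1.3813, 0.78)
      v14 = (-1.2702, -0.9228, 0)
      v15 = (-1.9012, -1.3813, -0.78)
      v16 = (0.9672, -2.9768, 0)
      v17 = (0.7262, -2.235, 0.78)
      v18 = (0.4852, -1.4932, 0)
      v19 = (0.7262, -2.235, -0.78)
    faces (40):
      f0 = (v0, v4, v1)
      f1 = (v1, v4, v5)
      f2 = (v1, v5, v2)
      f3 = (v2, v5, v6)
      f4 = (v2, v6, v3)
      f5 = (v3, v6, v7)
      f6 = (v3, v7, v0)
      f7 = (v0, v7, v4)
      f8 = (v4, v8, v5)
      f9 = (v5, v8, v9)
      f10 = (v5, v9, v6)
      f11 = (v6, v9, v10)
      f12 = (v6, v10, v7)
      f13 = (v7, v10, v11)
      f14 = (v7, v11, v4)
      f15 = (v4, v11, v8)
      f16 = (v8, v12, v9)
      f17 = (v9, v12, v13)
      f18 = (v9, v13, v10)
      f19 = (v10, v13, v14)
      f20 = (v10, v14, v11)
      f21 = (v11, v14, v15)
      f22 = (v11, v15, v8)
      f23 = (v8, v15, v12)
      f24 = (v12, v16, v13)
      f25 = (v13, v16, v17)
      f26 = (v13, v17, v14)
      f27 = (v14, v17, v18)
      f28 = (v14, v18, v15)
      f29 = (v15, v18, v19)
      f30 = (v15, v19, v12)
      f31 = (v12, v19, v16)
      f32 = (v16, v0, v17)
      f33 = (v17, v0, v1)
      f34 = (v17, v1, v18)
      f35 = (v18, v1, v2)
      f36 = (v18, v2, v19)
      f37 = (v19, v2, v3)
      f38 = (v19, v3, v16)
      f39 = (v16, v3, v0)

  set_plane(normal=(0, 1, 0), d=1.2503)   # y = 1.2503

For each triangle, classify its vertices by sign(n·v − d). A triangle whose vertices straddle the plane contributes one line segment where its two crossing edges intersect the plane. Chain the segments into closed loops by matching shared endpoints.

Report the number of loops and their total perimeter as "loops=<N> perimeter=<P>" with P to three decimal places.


Straddling triangles (18 of 40):
  (v0,v4,v1) [-+-] → (2.22159, 1.2503, 0)–(1.7692, 1.2503, 0.452388)  len=0.6398
  (v1,v4,v5) [-++] → (1.7692, 1.2503, 0.452388)–(1.44162, 1.2503, 0.78)  len=0.4633
  (v1,v5,v2) [-+-] → (1.44162, 1.2503, 0.78)–(1.09796, 1.2503, 0.436346)  len=0.4860
  (v2,v5,v6) [-++] → (1.09796, 1.2503, 0.436346)–(0.661665, 1.2503, 0)  len=0.6171
  (v2,v6,v3) [-+-] → (0.661665, 1.2503, 0)–(0.788548, 1.2503, -0.126883)  len=0.1794
  (v3,v6,v7) [-++] → (0.788548, 1.2503, -0.126883)–(1.44162, 1.2503, -0.78)  len=0.9236
  (v3,v7,v0) [-+-] → (1.44162, 1.2503, -0.78)–(1.78527, 1.2503, -0.436346)  len=0.4860
  (v0,v7,v4) [-++] → (1.78527, 1.2503, -0.436346)–(2.22159, 1.2503, 0)  len=0.6171
  (v6,v9,v10) [++-] → (-1.72091, 1.2503, 0.557143)–(-0.262322, 1.2503, 0)  len=1.5614
  (v6,v10,v7) [+-+] → (-0.262322, 1.2503, 0)–(-0.771937, 1.2503, -0.194673)  len=0.5455
  (v7,v10,v11) [+-+] → (-0.771937, 1.2503, -0.194673)–(-1.72091, 1.2503, -0.557143)  len=1.0158
  (v8,v12,v9) [+-+] → (-2.5322, 1.2503, 0)–(-1.92686, 1.2503, 0.748278)  len=0.9625
  (v9,v12,v13) [+--] → (-1.92686, 1.2503, 0.748278)–(-1.9012, 1.2503, 0.78)  len=0.0408
  (v9,v13,v10) [+--] → (-1.9012, 1.2503, 0.78)–(-1.72091, 1.2503, 0.557143)  len=0.2867
  (v10,v14,v11) [--+] → (-1.86532, 1.2503, -0.735653)–(-1.72091, 1.2503, -0.557143)  len=0.2296
  (v11,v14,v15) [+--] → (-1.86532, 1.2503, -0.735653)–(-1.9012, 1.2503, -0.78)  len=0.0570
  (v11,v15,v8) [+-+] → (-1.9012, 1.2503, -0.78)–(-2.41672, 1.2503, -0.142749)  len=0.8197
  (v8,v15,v12) [+--] → (-2.41672, 1.2503, -0.142749)–(-2.5322, 1.2503, 0)  len=0.1836

Chained into 2 loop(s):
  loop 1: 8 segments, perimeter = 4.4122
  loop 2: 10 segments, perimeter = 5.7026
Total perimeter = 10.115

loops=2 perimeter=10.115


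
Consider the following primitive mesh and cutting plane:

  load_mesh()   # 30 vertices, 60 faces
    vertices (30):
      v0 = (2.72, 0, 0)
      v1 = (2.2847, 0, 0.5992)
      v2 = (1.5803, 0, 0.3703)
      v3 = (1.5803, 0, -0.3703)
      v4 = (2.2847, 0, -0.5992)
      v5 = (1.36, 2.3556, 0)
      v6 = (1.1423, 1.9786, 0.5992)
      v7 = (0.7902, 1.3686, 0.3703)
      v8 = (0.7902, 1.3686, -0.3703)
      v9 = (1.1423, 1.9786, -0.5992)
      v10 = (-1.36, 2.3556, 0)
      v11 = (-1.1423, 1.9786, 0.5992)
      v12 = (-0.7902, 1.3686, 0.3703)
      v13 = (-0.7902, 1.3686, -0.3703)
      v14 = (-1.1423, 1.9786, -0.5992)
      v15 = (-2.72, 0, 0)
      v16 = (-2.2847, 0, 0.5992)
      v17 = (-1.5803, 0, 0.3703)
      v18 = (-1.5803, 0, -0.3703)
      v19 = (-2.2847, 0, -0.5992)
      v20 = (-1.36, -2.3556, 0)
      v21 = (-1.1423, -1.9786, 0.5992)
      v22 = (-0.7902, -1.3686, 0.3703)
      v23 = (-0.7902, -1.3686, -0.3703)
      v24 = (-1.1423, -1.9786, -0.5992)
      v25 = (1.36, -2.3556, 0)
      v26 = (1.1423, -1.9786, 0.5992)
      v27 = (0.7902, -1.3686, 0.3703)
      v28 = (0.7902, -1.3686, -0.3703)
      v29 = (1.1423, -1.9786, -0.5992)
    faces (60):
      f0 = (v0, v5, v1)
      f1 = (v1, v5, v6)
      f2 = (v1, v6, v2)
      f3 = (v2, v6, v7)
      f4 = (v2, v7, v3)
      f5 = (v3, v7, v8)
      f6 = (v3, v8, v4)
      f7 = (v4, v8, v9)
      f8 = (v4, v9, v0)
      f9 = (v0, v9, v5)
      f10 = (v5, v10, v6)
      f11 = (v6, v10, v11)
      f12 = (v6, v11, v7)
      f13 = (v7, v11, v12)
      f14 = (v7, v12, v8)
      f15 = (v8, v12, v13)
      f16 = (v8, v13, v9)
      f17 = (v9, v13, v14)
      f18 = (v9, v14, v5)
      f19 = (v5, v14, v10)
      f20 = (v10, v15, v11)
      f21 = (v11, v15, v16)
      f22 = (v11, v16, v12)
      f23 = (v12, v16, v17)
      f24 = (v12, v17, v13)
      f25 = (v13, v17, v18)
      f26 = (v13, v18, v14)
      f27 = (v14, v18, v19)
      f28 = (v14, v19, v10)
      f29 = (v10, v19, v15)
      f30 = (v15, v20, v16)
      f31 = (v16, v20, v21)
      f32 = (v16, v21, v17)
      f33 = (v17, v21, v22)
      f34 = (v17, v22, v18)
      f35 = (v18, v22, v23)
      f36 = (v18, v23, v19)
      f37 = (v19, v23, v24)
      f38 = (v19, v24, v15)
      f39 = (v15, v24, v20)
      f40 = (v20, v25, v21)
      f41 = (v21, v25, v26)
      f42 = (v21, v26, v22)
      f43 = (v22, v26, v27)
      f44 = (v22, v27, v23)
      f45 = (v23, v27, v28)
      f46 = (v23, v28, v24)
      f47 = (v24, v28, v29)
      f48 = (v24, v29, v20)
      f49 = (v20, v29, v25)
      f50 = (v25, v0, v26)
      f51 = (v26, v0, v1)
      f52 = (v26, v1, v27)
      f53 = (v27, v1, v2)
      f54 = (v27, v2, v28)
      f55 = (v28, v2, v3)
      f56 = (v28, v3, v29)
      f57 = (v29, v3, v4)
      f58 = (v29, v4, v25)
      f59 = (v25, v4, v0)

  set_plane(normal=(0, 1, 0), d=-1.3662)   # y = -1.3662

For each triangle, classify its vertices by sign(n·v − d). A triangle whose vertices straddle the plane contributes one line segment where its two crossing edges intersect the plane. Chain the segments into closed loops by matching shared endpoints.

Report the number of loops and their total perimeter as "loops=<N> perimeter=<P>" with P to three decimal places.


Straddling triangles (20 of 60):
  (v15,v20,v16) [+-+] → (-1.93123, -1.3662, 0)–(-1.74839, -1.3662, 0.251676)  len=0.3111
  (v16,v20,v21) [+--] → (-1.74839, -1.3662, 0.251676)–(-1.49589, -1.3662, 0.5992)  len=0.4296
  (v16,v21,v17) [+-+] → (-1.49589, -1.3662, 0.5992)–(-1.27787, -1.3662, 0.528353)  len=0.2292
  (v17,v21,v22) [+--] → (-1.27787, -1.3662, 0.528353)–(-0.791586, -1.3662, 0.3703)  len=0.5113
  (v17,v22,v18) [+-+] → (-0.791586, -1.3662, 0.3703)–(-0.791586, -1.3662, 0.369001)  len=0.0013
  (v18,v22,v23) [+--] → (-0.791586, -1.3662, 0.369001)–(-0.791586, -1.3662, -0.3703)  len=0.7393
  (v18,v23,v19) [+-+] → (-0.791586, -1.3662, -0.3703)–(-0.792821, -1.3662, -0.370701)  len=0.0013
  (v19,v23,v24) [+--] → (-0.792821, -1.3662, -0.370701)–(-1.49589, -1.3662, -0.5992)  len=0.7393
  (v19,v24,v15) [+-+] → (-1.49589, -1.3662, -0.5992)–(-1.63062, -1.3662, -0.413741)  len=0.2292
  (v15,v24,v20) [+--] → (-1.63062, -1.3662, -0.413741)–(-1.93123, -1.3662, 0)  len=0.5114
  (v25,v0,v26) [-+-] → (1.93123, -1.3662, 0)–(1.63062, -1.3662, 0.413741)  len=0.5114
  (v26,v0,v1) [-++] → (1.63062, -1.3662, 0.413741)–(1.49589, -1.3662, 0.5992)  len=0.2292
  (v26,v1,v27) [-+-] → (1.49589, -1.3662, 0.5992)–(0.792821, -1.3662, 0.370701)  len=0.7393
  (v27,v1,v2) [-++] → (0.792821, -1.3662, 0.370701)–(0.791586, -1.3662, 0.3703)  len=0.0013
  (v27,v2,v28) [-+-] → (0.791586, -1.3662, 0.3703)–(0.791586, -1.3662, -0.369001)  len=0.7393
  (v28,v2,v3) [-++] → (0.791586, -1.3662, -0.369001)–(0.791586, -1.3662, -0.3703)  len=0.0013
  (v28,v3,v29) [-+-] → (0.791586, -1.3662, -0.3703)–(1.27787, -1.3662, -0.528353)  len=0.5113
  (v29,v3,v4) [-++] → (1.27787, -1.3662, -0.528353)–(1.49589, -1.3662, -0.5992)  len=0.2292
  (v29,v4,v25) [-+-] → (1.49589, -1.3662, -0.5992)–(1.74839, -1.3662, -0.251676)  len=0.4296
  (v25,v4,v0) [-++] → (1.74839, -1.3662, -0.251676)–(1.93123, -1.3662, 0)  len=0.3111

Chained into 2 loop(s):
  loop 1: 10 segments, perimeter = 3.7030
  loop 2: 10 segments, perimeter = 3.7030
Total perimeter = 7.406

loops=2 perimeter=7.406


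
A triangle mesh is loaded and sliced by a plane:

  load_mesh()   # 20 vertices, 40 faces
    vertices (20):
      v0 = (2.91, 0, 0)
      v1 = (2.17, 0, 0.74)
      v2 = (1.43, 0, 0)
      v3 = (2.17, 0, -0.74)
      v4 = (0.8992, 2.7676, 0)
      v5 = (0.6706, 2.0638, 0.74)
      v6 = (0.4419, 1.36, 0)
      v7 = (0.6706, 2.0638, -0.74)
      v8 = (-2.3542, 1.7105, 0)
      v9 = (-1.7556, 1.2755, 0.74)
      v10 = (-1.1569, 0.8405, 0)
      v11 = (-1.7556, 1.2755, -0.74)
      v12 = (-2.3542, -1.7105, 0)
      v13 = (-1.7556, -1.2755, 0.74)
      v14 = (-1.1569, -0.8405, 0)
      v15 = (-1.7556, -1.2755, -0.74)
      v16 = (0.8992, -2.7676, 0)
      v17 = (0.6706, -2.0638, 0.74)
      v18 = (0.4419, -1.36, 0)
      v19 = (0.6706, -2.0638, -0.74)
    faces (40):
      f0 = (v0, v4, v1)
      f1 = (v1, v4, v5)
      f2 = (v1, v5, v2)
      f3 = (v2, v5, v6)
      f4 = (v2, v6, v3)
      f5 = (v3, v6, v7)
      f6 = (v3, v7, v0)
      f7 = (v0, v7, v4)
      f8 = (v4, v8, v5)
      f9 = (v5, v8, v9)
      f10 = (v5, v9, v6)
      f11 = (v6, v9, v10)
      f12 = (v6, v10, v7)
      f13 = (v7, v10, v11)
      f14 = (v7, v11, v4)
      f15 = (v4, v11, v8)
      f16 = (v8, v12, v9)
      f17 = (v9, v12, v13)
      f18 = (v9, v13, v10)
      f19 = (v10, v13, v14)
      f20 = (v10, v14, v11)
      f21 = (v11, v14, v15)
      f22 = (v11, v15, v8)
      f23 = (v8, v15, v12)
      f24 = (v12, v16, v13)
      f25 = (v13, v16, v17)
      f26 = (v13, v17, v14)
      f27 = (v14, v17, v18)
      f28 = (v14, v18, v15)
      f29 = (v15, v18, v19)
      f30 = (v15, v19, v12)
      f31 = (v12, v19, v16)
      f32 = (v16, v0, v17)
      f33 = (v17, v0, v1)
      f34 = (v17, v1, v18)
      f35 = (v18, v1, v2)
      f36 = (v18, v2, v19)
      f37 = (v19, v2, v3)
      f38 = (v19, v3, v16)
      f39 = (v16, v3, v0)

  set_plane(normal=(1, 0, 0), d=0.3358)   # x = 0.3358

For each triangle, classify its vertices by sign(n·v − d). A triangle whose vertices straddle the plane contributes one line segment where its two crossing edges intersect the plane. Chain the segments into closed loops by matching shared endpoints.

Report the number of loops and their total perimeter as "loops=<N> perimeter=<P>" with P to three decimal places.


loops=2 perimeter=7.772

Straddling triangles (16 of 40):
  (v4,v8,v5) [+-+] → (0.3358, 2.58454, 0)–(0.3358, 2.02469, 0.658093)  len=0.8640
  (v5,v8,v9) [+--] → (0.3358, 2.02469, 0.658093)–(0.3358, 1.95502, 0.74)  len=0.1075
  (v5,v9,v6) [+-+] → (0.3358, 1.95502, 0.74)–(0.3358, 1.35592, 0.0357288)  len=0.9246
  (v6,v9,v10) [+--] → (0.3358, 1.35592, 0.0357288)–(0.3358, 1.32552, 0)  len=0.0469
  (v6,v10,v7) [+-+] → (0.3358, 1.32552, 0)–(0.3358, 1.83969, -0.604431)  len=0.7935
  (v7,v10,v11) [+--] → (0.3358, 1.83969, -0.604431)–(0.3358, 1.95502, -0.74)  len=0.1780
  (v7,v11,v4) [+-+] → (0.3358, 1.95502, -0.74)–(0.3358, 2.45095, -0.157042)  len=0.7654
  (v4,v11,v8) [+--] → (0.3358, 2.45095, -0.157042)–(0.3358, 2.58454, 0)  len=0.2062
  (v12,v16,v13) [-+-] → (0.3358, -2.58454, 0)–(0.3358, -2.45095, 0.157042)  len=0.2062
  (v13,v16,v17) [-++] → (0.3358, -2.45095, 0.157042)–(0.3358, -1.95502, 0.74)  len=0.7654
  (v13,v17,v14) [-+-] → (0.3358, -1.95502, 0.74)–(0.3358, -1.83969, 0.604431)  len=0.1780
  (v14,v17,v18) [-++] → (0.3358, -1.83969, 0.604431)–(0.3358, -1.32552, 0)  len=0.7935
  (v14,v18,v15) [-+-] → (0.3358, -1.32552, 0)–(0.3358, -1.35592, -0.0357288)  len=0.0469
  (v15,v18,v19) [-++] → (0.3358, -1.35592, -0.0357288)–(0.3358, -1.95502, -0.74)  len=0.9246
  (v15,v19,v12) [-+-] → (0.3358, -1.95502, -0.74)–(0.3358, -2.02469, -0.658093)  len=0.1075
  (v12,v19,v16) [-++] → (0.3358, -2.02469, -0.658093)–(0.3358, -2.58454, 0)  len=0.8640

Chained into 2 loop(s):
  loop 1: 8 segments, perimeter = 3.8861
  loop 2: 8 segments, perimeter = 3.8861
Total perimeter = 7.772


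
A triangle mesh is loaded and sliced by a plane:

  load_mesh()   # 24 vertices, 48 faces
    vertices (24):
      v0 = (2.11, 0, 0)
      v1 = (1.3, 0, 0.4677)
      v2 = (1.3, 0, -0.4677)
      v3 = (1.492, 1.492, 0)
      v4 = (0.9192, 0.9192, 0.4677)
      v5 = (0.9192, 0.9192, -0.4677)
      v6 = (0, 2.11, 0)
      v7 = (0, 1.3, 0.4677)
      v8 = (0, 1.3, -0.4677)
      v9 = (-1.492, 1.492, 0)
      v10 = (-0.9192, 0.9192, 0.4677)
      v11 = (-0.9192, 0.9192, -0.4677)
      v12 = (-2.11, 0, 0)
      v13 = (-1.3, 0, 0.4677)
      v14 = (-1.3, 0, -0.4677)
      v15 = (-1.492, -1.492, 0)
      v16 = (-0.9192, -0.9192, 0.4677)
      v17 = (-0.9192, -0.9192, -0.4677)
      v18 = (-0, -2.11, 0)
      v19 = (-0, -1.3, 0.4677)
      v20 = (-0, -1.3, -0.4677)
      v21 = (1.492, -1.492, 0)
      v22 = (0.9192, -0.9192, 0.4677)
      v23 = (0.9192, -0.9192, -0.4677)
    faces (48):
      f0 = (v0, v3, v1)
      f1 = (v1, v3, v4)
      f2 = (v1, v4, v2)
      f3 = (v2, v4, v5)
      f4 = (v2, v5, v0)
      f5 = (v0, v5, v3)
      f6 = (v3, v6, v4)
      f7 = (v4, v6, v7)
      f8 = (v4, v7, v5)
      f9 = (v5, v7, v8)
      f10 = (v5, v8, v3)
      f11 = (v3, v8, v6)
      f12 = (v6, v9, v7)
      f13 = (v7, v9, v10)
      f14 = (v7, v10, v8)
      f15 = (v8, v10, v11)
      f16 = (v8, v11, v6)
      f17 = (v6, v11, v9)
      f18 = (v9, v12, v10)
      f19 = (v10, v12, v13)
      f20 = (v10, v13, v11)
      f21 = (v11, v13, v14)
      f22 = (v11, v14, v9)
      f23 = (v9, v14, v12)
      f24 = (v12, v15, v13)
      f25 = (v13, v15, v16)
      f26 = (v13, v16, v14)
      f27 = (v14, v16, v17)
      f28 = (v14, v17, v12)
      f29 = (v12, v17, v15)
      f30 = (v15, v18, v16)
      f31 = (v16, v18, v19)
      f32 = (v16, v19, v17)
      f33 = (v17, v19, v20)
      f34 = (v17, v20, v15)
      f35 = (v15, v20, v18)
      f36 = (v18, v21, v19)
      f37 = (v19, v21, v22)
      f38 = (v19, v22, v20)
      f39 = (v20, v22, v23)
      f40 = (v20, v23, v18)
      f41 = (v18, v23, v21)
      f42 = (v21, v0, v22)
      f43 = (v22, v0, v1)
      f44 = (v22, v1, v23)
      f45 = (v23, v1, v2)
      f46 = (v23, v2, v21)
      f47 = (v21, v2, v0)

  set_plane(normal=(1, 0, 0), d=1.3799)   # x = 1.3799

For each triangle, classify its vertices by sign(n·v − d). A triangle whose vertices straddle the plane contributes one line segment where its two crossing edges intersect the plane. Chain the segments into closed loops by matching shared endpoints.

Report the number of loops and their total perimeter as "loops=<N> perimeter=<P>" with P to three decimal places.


loops=1 perimeter=6.408

Straddling triangles (14 of 48):
  (v0,v3,v1) [++-] → (1.3799, 0.62089, 0.273069)–(1.3799, 0, 0.421565)  len=0.6384
  (v1,v3,v4) [-+-] → (1.3799, 0.62089, 0.273069)–(1.3799, 1.3799, 0.0915314)  len=0.7804
  (v2,v5,v0) [--+] → (1.3799, 0.563577, -0.286755)–(1.3799, 0, -0.421565)  len=0.5795
  (v0,v5,v3) [+-+] → (1.3799, 0.563577, -0.286755)–(1.3799, 1.3799, -0.0915314)  len=0.8393
  (v3,v6,v4) [+--] → (1.3799, 1.53843, 0)–(1.3799, 1.3799, 0.0915314)  len=0.1831
  (v5,v8,v3) [--+] → (1.3799, 1.47757, -0.0351402)–(1.3799, 1.3799, -0.0915314)  len=0.1128
  (v3,v8,v6) [+--] → (1.3799, 1.47757, -0.0351402)–(1.3799, 1.53843, 0)  len=0.0703
  (v18,v21,v19) [-+-] → (1.3799, -1.53843, 0)–(1.3799, -1.47757, 0.0351402)  len=0.0703
  (v19,v21,v22) [-+-] → (1.3799, -1.47757, 0.0351402)–(1.3799, -1.3799, 0.0915314)  len=0.1128
  (v18,v23,v21) [--+] → (1.3799, -1.3799, -0.0915314)–(1.3799, -1.53843, 0)  len=0.1831
  (v21,v0,v22) [++-] → (1.3799, -0.563577, 0.286755)–(1.3799, -1.3799, 0.0915314)  len=0.8393
  (v22,v0,v1) [-+-] → (1.3799, -0.563577, 0.286755)–(1.3799, 0, 0.421565)  len=0.5795
  (v23,v2,v21) [--+] → (1.3799, -0.62089, -0.273069)–(1.3799, -1.3799, -0.0915314)  len=0.7804
  (v21,v2,v0) [+-+] → (1.3799, -0.62089, -0.273069)–(1.3799, 0, -0.421565)  len=0.6384

Chained into 1 loop(s):
  loop 1: 14 segments, perimeter = 6.4075
Total perimeter = 6.408
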